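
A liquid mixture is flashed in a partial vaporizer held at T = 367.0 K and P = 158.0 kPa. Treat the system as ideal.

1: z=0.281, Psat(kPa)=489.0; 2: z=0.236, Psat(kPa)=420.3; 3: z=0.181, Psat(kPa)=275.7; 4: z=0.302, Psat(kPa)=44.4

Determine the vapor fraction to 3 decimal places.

Raoult's law: Kᵢ = Pᵢˢᵃᵗ/P = Pᵢˢᵃᵗ/158.0.
  K_1 = 489.0/158.0 = 3.09494, K_2 = 420.3/158.0 = 2.66013, K_3 = 275.7/158.0 = 1.74494, K_4 = 44.4/158.0 = 0.28101
Rachford–Rice: g(ψ) = Σ zᵢ(Kᵢ−1)/(1+ψ(Kᵢ−1)) = 0.
Feasibility: ΣzᵢKᵢ = 1.898, Σzᵢ/Kᵢ = 1.358 — both > 1, two phases present.
Newton iteration, ψ⁰ = 0.64:
  ψ = 0.640: g = 0.1305, g' = -0.960 → ψ = 0.776
  ψ = 0.776: g = -0.0103, g' = -1.142 → ψ = 0.767
Converged at ψ = 0.767.

ψ = 0.767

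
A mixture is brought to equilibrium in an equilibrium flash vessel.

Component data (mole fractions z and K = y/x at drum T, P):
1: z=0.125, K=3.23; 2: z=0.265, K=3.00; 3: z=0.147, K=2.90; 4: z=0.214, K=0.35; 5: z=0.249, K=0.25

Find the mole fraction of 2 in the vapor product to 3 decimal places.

Let ψ = V/F and solve Σ zᵢ(Kᵢ−1)/(1+ψ(Kᵢ−1)) = 0.
Check two-phase: ΣzᵢKᵢ = 1.762 > 1 and Σzᵢ/Kᵢ = 1.785 > 1, so g(0) = 0.762 > 0 and g(1) = -0.785 < 0.
Iterate (Newton) starting at ψ = 0.5:
  ψ = 0.500: g = 0.0352, g' = -1.101 → ψ = 0.532
Converged at ψ = 0.532.
Compositions from xᵢ = zᵢ/(1+ψ(Kᵢ−1)), yᵢ = Kᵢxᵢ:
  1: x = 0.057, y = 0.185
  2: x = 0.128, y = 0.385
  3: x = 0.073, y = 0.212
  4: x = 0.327, y = 0.114
  5: x = 0.414, y = 0.104

y_2 = 0.385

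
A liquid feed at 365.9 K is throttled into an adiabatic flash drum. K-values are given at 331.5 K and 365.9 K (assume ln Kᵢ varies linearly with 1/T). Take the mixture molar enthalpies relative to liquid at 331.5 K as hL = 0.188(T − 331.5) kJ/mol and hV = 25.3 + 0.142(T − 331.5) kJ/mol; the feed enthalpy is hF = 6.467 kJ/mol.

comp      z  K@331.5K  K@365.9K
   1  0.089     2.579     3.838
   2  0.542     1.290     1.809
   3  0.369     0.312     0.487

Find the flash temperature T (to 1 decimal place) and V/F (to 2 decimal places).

Adiabatic flash: solve Rachford–Rice at each trial T, then check hF = ψ·hV(T) + (1−ψ)·hL(T).
  T = 331.5 K: K = (2.579, 1.290, 0.312), RR gives ψ = 0.104, H_out = 2.622 kJ/mol
  T = 365.9 K: K = (3.838, 1.809, 0.487), RR gives ψ = 0.846, H_out = 26.539 kJ/mol
  T = 348.7 K: K = (3.177, 1.540, 0.394), RR gives ψ = 0.506, H_out = 15.624 kJ/mol
  T = 340.1 K: K = (2.870, 1.413, 0.352), RR gives ψ = 0.320, H_out = 9.582 kJ/mol
  T = 335.8 K: K = (2.722, 1.351, 0.332), RR gives ψ = 0.216, H_out = 6.241 kJ/mol
  T = 338.0 K: K = (2.797, 1.382, 0.342), RR gives ψ = 0.270, H_out = 7.982 kJ/mol
Linear interpolation between T = 335.8 (H_out = 6.241) and T = 338.0 (H_out = 7.982) on hF = 6.467 gives T ≈ 336.1 K, at which ψ = 0.22.

T = 336.1 K, V/F = 0.22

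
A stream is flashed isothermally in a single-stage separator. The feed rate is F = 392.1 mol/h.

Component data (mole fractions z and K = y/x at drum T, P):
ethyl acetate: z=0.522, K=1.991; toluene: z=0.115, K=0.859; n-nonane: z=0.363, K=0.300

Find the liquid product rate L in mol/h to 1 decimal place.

Let ψ = V/F and solve Σ zᵢ(Kᵢ−1)/(1+ψ(Kᵢ−1)) = 0.
Feasibility: ΣzᵢKᵢ = 1.247, Σzᵢ/Kᵢ = 1.606 — both > 1, two phases present.
Iterate (Newton) starting at ψ = 0.5:
  ψ = 0.500: g = -0.0625, g' = -0.653 → ψ = 0.404
  ψ = 0.404: g = -0.0023, g' = -0.610 → ψ = 0.401
Converged at ψ = 0.401.
Then V = ψ·F = 0.4006·392.1 = 157.1 mol/h and L = F − V = 235.0 mol/h.

L = 235.0 mol/h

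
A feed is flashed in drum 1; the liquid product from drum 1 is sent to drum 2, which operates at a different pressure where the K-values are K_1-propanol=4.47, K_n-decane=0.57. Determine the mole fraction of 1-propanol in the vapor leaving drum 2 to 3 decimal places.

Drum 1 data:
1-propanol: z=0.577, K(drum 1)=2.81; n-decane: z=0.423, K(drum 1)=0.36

Drum 1:
Let ψ₁ = V/F and solve Σ zᵢ(Kᵢ−1)/(1+ψ₁(Kᵢ−1)) = 0.
g(0) = ΣzᵢKᵢ − 1 = 0.774 and g(1) = 1 − Σzᵢ/Kᵢ = -0.380, so a root lies in (0, 1).
Binary case is linear: z₁(K₁−1)(1+ψ₁(K₂−1)) + z₂(K₂−1)(1+ψ₁(K₁−1)) = 0
⇒ ψ₁ = [z₁(K₁−1)+z₂(K₂−1)] / [−(K₁−1)(K₂−1)] = 0.7736/1.1584 = 0.668
Drum-1 compositions:
  1-propanol: x = 0.261, y = 0.734
  n-decane: x = 0.739, y = 0.266
Drum-2 feed = drum-1 liquid: z₂ = (0.2612, 0.7388).
Drum 2:
Let ψ₂ = V/F and solve Σ zᵢ(Kᵢ−1)/(1+ψ₂(Kᵢ−1)) = 0.
g(0) = ΣzᵢKᵢ − 1 = 0.589 and g(1) = 1 − Σzᵢ/Kᵢ = -0.355, so a root lies in (0, 1).
Binary case is linear: z₁(K₁−1)(1+ψ₂(K₂−1)) + z₂(K₂−1)(1+ψ₂(K₁−1)) = 0
⇒ ψ₂ = [z₁(K₁−1)+z₂(K₂−1)] / [−(K₁−1)(K₂−1)] = 0.5888/1.4921 = 0.395
  1-propanol: x = 0.110, y = 0.493
  n-decane: x = 0.890, y = 0.507

y_1-propanol (drum 2) = 0.493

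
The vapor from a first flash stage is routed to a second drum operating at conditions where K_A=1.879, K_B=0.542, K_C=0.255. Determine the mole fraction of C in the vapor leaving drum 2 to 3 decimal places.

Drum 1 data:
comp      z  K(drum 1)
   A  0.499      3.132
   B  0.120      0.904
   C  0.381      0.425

Drum 1:
Newton iteration, ψ₁⁰ = 0.5:
  ψ₁ = 0.500: g = 0.1954, g' = -0.781 → ψ₁ = 0.750
  ψ₁ = 0.750: g = 0.0116, g' = -0.727 → ψ₁ = 0.766
Converged at ψ₁ = 0.766.
Drum-1 compositions:
  A: x = 0.189, y = 0.593
  B: x = 0.130, y = 0.117
  C: x = 0.681, y = 0.289
Drum-2 feed = drum-1 vapor: z₂ = (0.5935, 0.1171, 0.2894).
Drum 2:
Let ψ₂ = V/F and solve Σ zᵢ(Kᵢ−1)/(1+ψ₂(Kᵢ−1)) = 0.
g(0) = ΣzᵢKᵢ − 1 = 0.252 and g(1) = 1 − Σzᵢ/Kᵢ = -0.667, so a root lies in (0, 1).
Iterate (Newton) starting at ψ₂ = 0.31:
  ψ₂ = 0.310: g = 0.0671, g' = -0.588 → ψ₂ = 0.424
  ψ₂ = 0.424: g = -0.0017, g' = -0.624 → ψ₂ = 0.421
Converged at ψ₂ = 0.421.
  A: x = 0.433, y = 0.814
  B: x = 0.145, y = 0.079
  C: x = 0.422, y = 0.108

y_C (drum 2) = 0.108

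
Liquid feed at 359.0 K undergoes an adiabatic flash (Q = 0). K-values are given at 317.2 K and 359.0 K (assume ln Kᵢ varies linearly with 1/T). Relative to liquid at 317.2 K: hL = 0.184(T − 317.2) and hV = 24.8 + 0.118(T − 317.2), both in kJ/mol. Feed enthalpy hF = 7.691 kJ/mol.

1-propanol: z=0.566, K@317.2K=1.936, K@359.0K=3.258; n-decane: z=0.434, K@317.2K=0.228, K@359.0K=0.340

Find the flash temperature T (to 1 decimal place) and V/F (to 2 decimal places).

Adiabatic flash: solve Rachford–Rice at each trial T, then check hF = ψ·hV(T) + (1−ψ)·hL(T).
  T = 317.2 K: K = (1.936, 0.228), RR gives ψ = 0.269, H_out = 6.683 kJ/mol
  T = 359.0 K: K = (3.258, 0.340), RR gives ψ = 0.665, H_out = 22.357 kJ/mol
  T = 338.1 K: K = (2.552, 0.282), RR gives ψ = 0.509, H_out = 15.757 kJ/mol
  T = 327.6 K: K = (2.231, 0.254), RR gives ψ = 0.406, H_out = 11.715 kJ/mol
  T = 322.4 K: K = (2.081, 0.241), RR gives ψ = 0.344, H_out = 9.373 kJ/mol
  T = 319.8 K: K = (2.008, 0.234), RR gives ψ = 0.309, H_out = 8.080 kJ/mol
  T = 318.5 K: K = (1.972, 0.231), RR gives ψ = 0.290, H_out = 7.396 kJ/mol
Linear interpolation between T = 318.5 (H_out = 7.396) and T = 319.8 (H_out = 8.080) on hF = 7.691 gives T ≈ 319.1 K, at which ψ = 0.30.

T = 319.1 K, V/F = 0.30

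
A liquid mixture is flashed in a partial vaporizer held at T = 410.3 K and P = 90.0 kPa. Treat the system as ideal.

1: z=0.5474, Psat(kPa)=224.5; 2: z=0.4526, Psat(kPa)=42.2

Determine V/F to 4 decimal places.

Raoult's law: Kᵢ = Pᵢˢᵃᵗ/P = Pᵢˢᵃᵗ/90.0.
  K_1 = 224.5/90.0 = 2.494444, K_2 = 42.2/90.0 = 0.468889
Rachford–Rice: g(V/F) = Σ zᵢ(Kᵢ−1)/(1+V/F(Kᵢ−1)) = 0.
g(0) = ΣzᵢKᵢ − 1 = 0.5777 and g(1) = 1 − Σzᵢ/Kᵢ = -0.1847, so a root lies in (0, 1).
Iterate (Newton) starting at V/F = 0.65:
  V/F = 0.6500: g = 0.04785, g' = -0.6124 → V/F = 0.7281
  V/F = 0.7281: g = -0.00020, g' = -0.6198 → V/F = 0.7278
Converged at V/F = 0.7278.

V/F = 0.7278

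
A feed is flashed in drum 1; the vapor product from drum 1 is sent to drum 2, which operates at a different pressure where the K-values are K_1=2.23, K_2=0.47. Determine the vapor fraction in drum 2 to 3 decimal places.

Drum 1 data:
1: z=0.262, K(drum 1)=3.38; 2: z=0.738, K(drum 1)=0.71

V/F (drum 2) = 0.178

Drum 1:
Material balance + equilibrium reduce to Σ zᵢ(Kᵢ−1)/(1+ψ₁(Kᵢ−1)) = 0.
Feasibility: ΣzᵢKᵢ = 1.410, Σzᵢ/Kᵢ = 1.117 — both > 1, two phases present.
Binary case is linear: z₁(K₁−1)(1+ψ₁(K₂−1)) + z₂(K₂−1)(1+ψ₁(K₁−1)) = 0
⇒ ψ₁ = [z₁(K₁−1)+z₂(K₂−1)] / [−(K₁−1)(K₂−1)] = 0.4095/0.6902 = 0.593
Drum-1 compositions:
  1: x = 0.109, y = 0.367
  2: x = 0.891, y = 0.633
Drum-2 feed = drum-1 vapor: z₂ = (0.3671, 0.6329).
Drum 2:
Rachford–Rice: g(ψ₂) = Σ zᵢ(Kᵢ−1)/(1+ψ₂(Kᵢ−1)) = 0.
Feasibility: ΣzᵢKᵢ = 1.116, Σzᵢ/Kᵢ = 1.511 — both > 1, two phases present.
Newton–Raphson from ψ₂ = 0.5:
  ψ₂ = 0.500: g = -0.1768, g' = -0.542 → ψ₂ = 0.174
  ψ₂ = 0.174: g = 0.0025, g' = -0.593 → ψ₂ = 0.178
Converged at ψ₂ = 0.178.
  1: x = 0.301, y = 0.672
  2: x = 0.699, y = 0.328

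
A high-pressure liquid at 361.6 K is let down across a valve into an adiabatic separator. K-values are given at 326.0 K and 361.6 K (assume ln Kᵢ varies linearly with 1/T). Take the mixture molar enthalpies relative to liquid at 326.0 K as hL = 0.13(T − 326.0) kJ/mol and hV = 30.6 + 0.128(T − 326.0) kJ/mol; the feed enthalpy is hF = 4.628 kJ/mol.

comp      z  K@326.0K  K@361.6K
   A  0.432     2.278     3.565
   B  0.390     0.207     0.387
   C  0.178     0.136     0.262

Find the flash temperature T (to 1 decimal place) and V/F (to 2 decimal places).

T = 329.9 K, V/F = 0.13

Adiabatic flash: solve Rachford–Rice at each trial T, then check hF = ψ·hV(T) + (1−ψ)·hL(T).
  T = 326.0 K: K = (2.278, 0.207, 0.136), RR gives ψ = 0.085, H_out = 2.613 kJ/mol
  T = 361.6 K: K = (3.565, 0.387, 0.262), RR gives ψ = 0.439, H_out = 18.024 kJ/mol
  T = 343.8 K: K = (2.883, 0.288, 0.192), RR gives ψ = 0.280, H_out = 10.865 kJ/mol
  T = 334.9 K: K = (2.571, 0.245, 0.162), RR gives ψ = 0.191, H_out = 7.010 kJ/mol
  T = 330.4 K: K = (2.420, 0.225, 0.149), RR gives ψ = 0.141, H_out = 4.879 kJ/mol
  T = 328.2 K: K = (2.349, 0.216, 0.142), RR gives ψ = 0.114, H_out = 3.772 kJ/mol
Linear interpolation between T = 328.2 (H_out = 3.772) and T = 330.4 (H_out = 4.879) on hF = 4.628 gives T ≈ 329.9 K, at which ψ = 0.13.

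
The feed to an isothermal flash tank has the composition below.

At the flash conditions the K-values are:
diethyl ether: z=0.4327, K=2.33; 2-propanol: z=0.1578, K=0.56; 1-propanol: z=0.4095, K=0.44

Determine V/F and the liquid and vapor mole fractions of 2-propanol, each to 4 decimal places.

Material balance + equilibrium reduce to Σ zᵢ(Kᵢ−1)/(1+V/F(Kᵢ−1)) = 0.
Check two-phase: ΣzᵢKᵢ = 1.2767 > 1 and Σzᵢ/Kᵢ = 1.3982 > 1, so g(0) = 0.2767 > 0 and g(1) = -0.3982 < 0.
Iterate (Newton) starting at V/F = 0.5:
  V/F = 0.5000: g = -0.06188, g' = -0.5740 → V/F = 0.3922
  V/F = 0.3922: g = 0.00043, g' = -0.5861 → V/F = 0.3929
Converged at V/F = 0.3929.
Compositions from xᵢ = zᵢ/(1+V/F(Kᵢ−1)), yᵢ = Kᵢxᵢ:
  diethyl ether: x = 0.2842, y = 0.6621
  2-propanol: x = 0.1908, y = 0.1068
  1-propanol: x = 0.5250, y = 0.2310

V/F = 0.3929, x_2-propanol = 0.1908, y_2-propanol = 0.1068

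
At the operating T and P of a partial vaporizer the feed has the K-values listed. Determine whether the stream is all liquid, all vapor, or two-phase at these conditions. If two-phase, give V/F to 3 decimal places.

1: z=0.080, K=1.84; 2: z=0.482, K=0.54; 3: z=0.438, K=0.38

all liquid

ΣzᵢKᵢ = 0.574; Σzᵢ/Kᵢ = 2.089.
Since ΣzᵢKᵢ < 1 the mixture is below its bubble point — single liquid phase.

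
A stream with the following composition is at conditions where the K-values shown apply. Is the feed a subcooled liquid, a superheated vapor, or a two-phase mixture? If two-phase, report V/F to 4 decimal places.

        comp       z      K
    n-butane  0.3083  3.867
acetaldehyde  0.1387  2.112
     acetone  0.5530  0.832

ΣzᵢKᵢ = 1.9452; Σzᵢ/Kᵢ = 0.8101.
Since Σzᵢ/Kᵢ < 1 the mixture is above its dew point — single vapor phase.

superheated vapor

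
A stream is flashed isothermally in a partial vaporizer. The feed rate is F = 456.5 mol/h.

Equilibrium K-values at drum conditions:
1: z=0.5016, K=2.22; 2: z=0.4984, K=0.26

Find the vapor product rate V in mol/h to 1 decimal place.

Let ψ = V/F and solve Σ zᵢ(Kᵢ−1)/(1+ψ(Kᵢ−1)) = 0.
Feasibility: ΣzᵢKᵢ = 1.2431, Σzᵢ/Kᵢ = 2.1429 — both > 1, two phases present.
Binary case is linear: z₁(K₁−1)(1+ψ(K₂−1)) + z₂(K₂−1)(1+ψ(K₁−1)) = 0
⇒ ψ = [z₁(K₁−1)+z₂(K₂−1)] / [−(K₁−1)(K₂−1)] = 0.24314/0.90280 = 0.2693
Then V = ψ·F = 0.2693·456.5 = 122.9 mol/h and L = F − V = 333.6 mol/h.

V = 122.9 mol/h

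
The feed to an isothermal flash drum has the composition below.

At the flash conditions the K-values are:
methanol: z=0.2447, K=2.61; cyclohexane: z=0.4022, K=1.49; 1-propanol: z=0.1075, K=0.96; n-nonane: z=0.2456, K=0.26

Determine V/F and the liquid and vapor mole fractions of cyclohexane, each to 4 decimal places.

V/F = 0.6319, x_cyclohexane = 0.3071, y_cyclohexane = 0.4576

Newton iteration, V/F⁰ = 0.5:
  V/F = 0.5000: g = 0.08369, g' = -0.5960 → V/F = 0.6404
  V/F = 0.6404: g = -0.00590, g' = -0.6958 → V/F = 0.6319
Converged at V/F = 0.6319.
Compositions from xᵢ = zᵢ/(1+V/F(Kᵢ−1)), yᵢ = Kᵢxᵢ:
  methanol: x = 0.1213, y = 0.3166
  cyclohexane: x = 0.3071, y = 0.4576
  1-propanol: x = 0.1103, y = 0.1059
  n-nonane: x = 0.4613, y = 0.1199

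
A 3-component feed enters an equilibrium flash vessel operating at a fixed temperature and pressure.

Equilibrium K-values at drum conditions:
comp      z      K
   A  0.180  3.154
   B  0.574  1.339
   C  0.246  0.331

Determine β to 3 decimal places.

β = 0.704

Newton iteration, β⁰ = 0.46:
  β = 0.460: g = 0.1254, g' = -0.490 → β = 0.716
  β = 0.716: g = -0.0067, g' = -0.577 → β = 0.704
Converged at β = 0.704.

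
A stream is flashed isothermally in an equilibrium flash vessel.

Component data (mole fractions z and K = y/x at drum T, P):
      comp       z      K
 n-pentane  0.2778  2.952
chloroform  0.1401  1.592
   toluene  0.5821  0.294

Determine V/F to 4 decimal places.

Newton–Raphson from V/F = 0.5:
  V/F = 0.5000: g = -0.29676, g' = -0.9934 → V/F = 0.2013
  V/F = 0.2013: g = -0.01562, g' = -0.9790 → V/F = 0.1853
  V/F = 0.1853: g = 0.00012, g' = -0.9948 → V/F = 0.1854
Converged at V/F = 0.1854.

V/F = 0.1854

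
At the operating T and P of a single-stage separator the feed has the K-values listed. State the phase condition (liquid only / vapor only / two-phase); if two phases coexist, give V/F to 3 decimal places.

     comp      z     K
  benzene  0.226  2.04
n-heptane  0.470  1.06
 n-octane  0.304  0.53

ΣzᵢKᵢ = 1.120; Σzᵢ/Kᵢ = 1.128.
Both exceed 1, so a two-phase solution exists.
Newton–Raphson from ψ = 0.5:
  ψ = 0.500: g = -0.0048, g' = -0.222 → ψ = 0.479
Converged at ψ = 0.479.

two-phase, V/F = 0.479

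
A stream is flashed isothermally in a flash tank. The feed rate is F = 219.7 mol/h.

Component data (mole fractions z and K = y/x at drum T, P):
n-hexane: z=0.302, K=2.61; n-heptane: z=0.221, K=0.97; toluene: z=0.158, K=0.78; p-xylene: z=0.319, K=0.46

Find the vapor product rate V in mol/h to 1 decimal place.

Material balance + equilibrium reduce to Σ zᵢ(Kᵢ−1)/(1+β(Kᵢ−1)) = 0.
Check two-phase: ΣzᵢKᵢ = 1.273 > 1 and Σzᵢ/Kᵢ = 1.240 > 1, so g(0) = 0.273 > 0 and g(1) = -0.240 < 0.
Newton–Raphson from β = 0.56:
  β = 0.560: g = -0.0376, g' = -0.418 → β = 0.470
  β = 0.470: g = 0.0005, g' = -0.430 → β = 0.471
Converged at β = 0.471.
Then V = β·F = 0.4710·219.7 = 103.5 mol/h and L = F − V = 116.2 mol/h.

V = 103.5 mol/h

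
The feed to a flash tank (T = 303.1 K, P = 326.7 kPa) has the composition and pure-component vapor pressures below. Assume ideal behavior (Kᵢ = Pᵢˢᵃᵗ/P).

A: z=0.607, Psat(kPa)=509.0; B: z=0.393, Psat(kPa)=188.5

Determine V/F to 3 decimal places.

V/F = 0.731

Raoult's law: Kᵢ = Pᵢˢᵃᵗ/P = Pᵢˢᵃᵗ/326.7.
  K_A = 509.0/326.7 = 1.55800, K_B = 188.5/326.7 = 0.57698
Rachford–Rice: g(V/F) = Σ zᵢ(Kᵢ−1)/(1+V/F(Kᵢ−1)) = 0.
Check two-phase: ΣzᵢKᵢ = 1.172 > 1 and Σzᵢ/Kᵢ = 1.071 > 1, so g(0) = 0.172 > 0 and g(1) = -0.071 < 0.
Binary case is linear: z₁(K₁−1)(1+V/F(K₂−1)) + z₂(K₂−1)(1+V/F(K₁−1)) = 0
⇒ V/F = [z₁(K₁−1)+z₂(K₂−1)] / [−(K₁−1)(K₂−1)] = 0.1725/0.2360 = 0.731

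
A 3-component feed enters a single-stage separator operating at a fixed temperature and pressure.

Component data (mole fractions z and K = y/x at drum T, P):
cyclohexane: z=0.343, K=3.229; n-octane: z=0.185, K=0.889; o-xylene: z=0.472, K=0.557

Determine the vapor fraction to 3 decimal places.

ψ = 0.642

Material balance + equilibrium reduce to Σ zᵢ(Kᵢ−1)/(1+ψ(Kᵢ−1)) = 0.
g(0) = ΣzᵢKᵢ − 1 = 0.535 and g(1) = 1 − Σzᵢ/Kᵢ = -0.162, so a root lies in (0, 1).
Iterate (Newton) starting at ψ = 0.5:
  ψ = 0.500: g = 0.0712, g' = -0.537 → ψ = 0.633
  ψ = 0.633: g = 0.0046, g' = -0.475 → ψ = 0.642
Converged at ψ = 0.642.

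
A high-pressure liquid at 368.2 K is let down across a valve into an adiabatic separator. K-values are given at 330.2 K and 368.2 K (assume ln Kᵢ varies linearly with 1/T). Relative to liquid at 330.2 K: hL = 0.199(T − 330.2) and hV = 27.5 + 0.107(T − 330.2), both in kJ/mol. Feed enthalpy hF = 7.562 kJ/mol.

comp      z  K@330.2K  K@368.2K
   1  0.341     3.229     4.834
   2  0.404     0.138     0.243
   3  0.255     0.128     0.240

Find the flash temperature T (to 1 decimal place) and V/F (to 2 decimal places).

T = 344.9 K, V/F = 0.18

Adiabatic flash: solve Rachford–Rice at each trial T, then check hF = ψ·hV(T) + (1−ψ)·hL(T).
  T = 330.2 K: K = (3.229, 0.138, 0.128), RR gives ψ = 0.098, H_out = 2.700 kJ/mol
  T = 368.2 K: K = (4.834, 0.243, 0.240), RR gives ψ = 0.278, H_out = 14.232 kJ/mol
  T = 349.2 K: K = (3.994, 0.186, 0.178), RR gives ψ = 0.197, H_out = 8.862 kJ/mol
  T = 339.7 K: K = (3.602, 0.161, 0.152), RR gives ψ = 0.151, H_out = 5.922 kJ/mol
  T = 344.4 K: K = (3.794, 0.173, 0.165), RR gives ψ = 0.175, H_out = 7.405 kJ/mol
  T = 346.8 K: K = (3.894, 0.179, 0.171), RR gives ψ = 0.186, H_out = 8.140 kJ/mol
Linear interpolation between T = 344.4 (H_out = 7.405) and T = 346.8 (H_out = 8.140) on hF = 7.562 gives T ≈ 344.9 K, at which ψ = 0.18.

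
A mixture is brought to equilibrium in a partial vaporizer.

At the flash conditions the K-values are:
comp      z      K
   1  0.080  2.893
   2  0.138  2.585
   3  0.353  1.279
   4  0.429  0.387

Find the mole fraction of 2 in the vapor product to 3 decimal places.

y_2 = 0.235

Rachford–Rice: g(β) = Σ zᵢ(Kᵢ−1)/(1+β(Kᵢ−1)) = 0.
Check two-phase: ΣzᵢKᵢ = 1.206 > 1 and Σzᵢ/Kᵢ = 1.466 > 1, so g(0) = 0.206 > 0 and g(1) = -0.466 < 0.
Newton iteration, β⁰ = 0.32:
  β = 0.320: g = 0.0027, g' = -0.536 → β = 0.325
Converged at β = 0.325.
Compositions from xᵢ = zᵢ/(1+β(Kᵢ−1)), yᵢ = Kᵢxᵢ:
  1: x = 0.050, y = 0.143
  2: x = 0.091, y = 0.235
  3: x = 0.324, y = 0.414
  4: x = 0.536, y = 0.207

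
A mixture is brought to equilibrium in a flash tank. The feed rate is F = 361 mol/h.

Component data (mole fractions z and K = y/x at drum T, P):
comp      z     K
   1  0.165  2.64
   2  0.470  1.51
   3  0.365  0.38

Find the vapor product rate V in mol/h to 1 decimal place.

Newton iteration, ψ⁰ = 0.67:
  ψ = 0.670: g = -0.0795, g' = -0.579 → ψ = 0.533
  ψ = 0.533: g = -0.0050, g' = -0.515 → ψ = 0.523
Converged at ψ = 0.523.
Then V = ψ·F = 0.5230·361 = 188.8 mol/h and L = F − V = 172.2 mol/h.

V = 188.8 mol/h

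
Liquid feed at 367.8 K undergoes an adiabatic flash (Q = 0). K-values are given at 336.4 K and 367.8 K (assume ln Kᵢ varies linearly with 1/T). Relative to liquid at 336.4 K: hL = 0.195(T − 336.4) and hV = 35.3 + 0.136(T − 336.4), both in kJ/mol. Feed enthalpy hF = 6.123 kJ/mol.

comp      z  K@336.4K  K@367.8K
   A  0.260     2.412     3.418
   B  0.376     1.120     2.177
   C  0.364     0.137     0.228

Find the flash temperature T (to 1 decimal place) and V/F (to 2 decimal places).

T = 338.0 K, V/F = 0.17

Adiabatic flash: solve Rachford–Rice at each trial T, then check hF = ψ·hV(T) + (1−ψ)·hL(T).
  T = 336.4 K: K = (2.412, 1.120, 0.137), RR gives ψ = 0.131, H_out = 4.627 kJ/mol
  T = 367.8 K: K = (3.418, 2.177, 0.228), RR gives ψ = 0.594, H_out = 25.976 kJ/mol
  T = 352.1 K: K = (2.894, 1.585, 0.179), RR gives ψ = 0.414, H_out = 17.295 kJ/mol
  T = 344.2 K: K = (2.646, 1.336, 0.157), RR gives ψ = 0.288, H_out = 11.563 kJ/mol
  T = 340.3 K: K = (2.528, 1.225, 0.147), RR gives ψ = 0.214, H_out = 8.260 kJ/mol
  T = 338.4 K: K = (2.471, 1.173, 0.142), RR gives ψ = 0.175, H_out = 6.531 kJ/mol
Linear interpolation between T = 336.4 (H_out = 4.627) and T = 338.4 (H_out = 6.531) on hF = 6.123 gives T ≈ 338.0 K, at which ψ = 0.17.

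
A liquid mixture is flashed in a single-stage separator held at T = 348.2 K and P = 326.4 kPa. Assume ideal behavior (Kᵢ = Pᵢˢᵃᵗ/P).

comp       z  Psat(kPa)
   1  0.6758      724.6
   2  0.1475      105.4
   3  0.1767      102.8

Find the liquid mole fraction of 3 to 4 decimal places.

Raoult's law: Kᵢ = Pᵢˢᵃᵗ/P = Pᵢˢᵃᵗ/326.4.
  K_1 = 724.6/326.4 = 2.219975, K_2 = 105.4/326.4 = 0.322917, K_3 = 102.8/326.4 = 0.314951
Rachford–Rice: g(ψ) = Σ zᵢ(Kᵢ−1)/(1+ψ(Kᵢ−1)) = 0.
Check two-phase: ΣzᵢKᵢ = 1.6035 > 1 and Σzᵢ/Kᵢ = 1.3222 > 1, so g(0) = 0.6035 > 0 and g(1) = -0.3222 < 0.
Newton–Raphson from ψ = 0.39:
  ψ = 0.3900: g = 0.25777, g' = -0.7411 → ψ = 0.7378
  ψ = 0.7378: g = -0.01044, g' = -0.8877 → ψ = 0.7261
  ψ = 0.7261: g = -0.00009, g' = -0.8727 → ψ = 0.7260
Converged at ψ = 0.7260.
Compositions from xᵢ = zᵢ/(1+ψ(Kᵢ−1)), yᵢ = Kᵢxᵢ:
  1: x = 0.3584, y = 0.7956
  2: x = 0.2901, y = 0.0937
  3: x = 0.3515, y = 0.1107

x_3 = 0.3515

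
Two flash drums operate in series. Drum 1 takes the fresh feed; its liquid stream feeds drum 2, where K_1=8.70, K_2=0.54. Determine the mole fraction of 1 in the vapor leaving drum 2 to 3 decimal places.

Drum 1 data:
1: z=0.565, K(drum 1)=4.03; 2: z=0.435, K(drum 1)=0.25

Drum 1:
Rachford–Rice: g(ψ₁) = Σ zᵢ(Kᵢ−1)/(1+ψ₁(Kᵢ−1)) = 0.
Check two-phase: ΣzᵢKᵢ = 2.386 > 1 and Σzᵢ/Kᵢ = 1.880 > 1, so g(0) = 1.386 > 0 and g(1) = -0.880 < 0.
Binary case is linear: z₁(K₁−1)(1+ψ₁(K₂−1)) + z₂(K₂−1)(1+ψ₁(K₁−1)) = 0
⇒ ψ₁ = [z₁(K₁−1)+z₂(K₂−1)] / [−(K₁−1)(K₂−1)] = 1.3857/2.2725 = 0.610
Drum-1 compositions:
  1: x = 0.198, y = 0.800
  2: x = 0.802, y = 0.200
Drum-2 feed = drum-1 liquid: z₂ = (0.1984, 0.8016).
Drum 2:
Material balance + equilibrium reduce to Σ zᵢ(Kᵢ−1)/(1+ψ₂(Kᵢ−1)) = 0.
Feasibility: ΣzᵢKᵢ = 2.159, Σzᵢ/Kᵢ = 1.507 — both > 1, two phases present.
Binary case is linear: z₁(K₁−1)(1+ψ₂(K₂−1)) + z₂(K₂−1)(1+ψ₂(K₁−1)) = 0
⇒ ψ₂ = [z₁(K₁−1)+z₂(K₂−1)] / [−(K₁−1)(K₂−1)] = 1.1590/3.5420 = 0.327
  1: x = 0.056, y = 0.490
  2: x = 0.944, y = 0.510

y_1 (drum 2) = 0.490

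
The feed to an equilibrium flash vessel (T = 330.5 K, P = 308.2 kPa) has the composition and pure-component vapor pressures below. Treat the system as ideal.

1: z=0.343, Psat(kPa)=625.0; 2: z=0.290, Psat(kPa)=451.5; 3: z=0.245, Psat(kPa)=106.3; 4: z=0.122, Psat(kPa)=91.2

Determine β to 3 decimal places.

β = 0.449

Raoult's law: Kᵢ = Pᵢˢᵃᵗ/P = Pᵢˢᵃᵗ/308.2.
  K_1 = 625.0/308.2 = 2.02790, K_2 = 451.5/308.2 = 1.46496, K_3 = 106.3/308.2 = 0.34491, K_4 = 91.2/308.2 = 0.29591
Newton–Raphson from β = 0.57:
  β = 0.570: g = -0.0707, g' = -0.620 → β = 0.456
  β = 0.456: g = -0.0040, g' = -0.556 → β = 0.449
Converged at β = 0.449.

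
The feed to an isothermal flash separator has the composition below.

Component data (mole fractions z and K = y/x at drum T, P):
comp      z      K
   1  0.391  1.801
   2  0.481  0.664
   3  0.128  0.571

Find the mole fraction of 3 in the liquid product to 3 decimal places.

x_3 = 0.150

Material balance + equilibrium reduce to Σ zᵢ(Kᵢ−1)/(1+V/F(Kᵢ−1)) = 0.
Feasibility: ΣzᵢKᵢ = 1.097, Σzᵢ/Kᵢ = 1.166 — both > 1, two phases present.
Newton iteration, V/F⁰ = 0.5:
  V/F = 0.500: g = -0.0405, g' = -0.245 → V/F = 0.334
  V/F = 0.334: g = 0.0009, g' = -0.257 → V/F = 0.338
Converged at V/F = 0.338.
Compositions from xᵢ = zᵢ/(1+V/F(Kᵢ−1)), yᵢ = Kᵢxᵢ:
  1: x = 0.308, y = 0.554
  2: x = 0.543, y = 0.360
  3: x = 0.150, y = 0.085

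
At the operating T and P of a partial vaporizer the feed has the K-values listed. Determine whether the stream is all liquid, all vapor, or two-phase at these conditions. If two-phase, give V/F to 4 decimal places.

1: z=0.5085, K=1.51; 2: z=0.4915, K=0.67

two-phase, V/F = 0.5772

ΣzᵢKᵢ = 1.0971; Σzᵢ/Kᵢ = 1.0703.
Both exceed 1, so a two-phase solution exists.
Rachford–Rice: g(ψ) = Σ zᵢ(Kᵢ−1)/(1+ψ(Kᵢ−1)) = 0.
Newton–Raphson from ψ = 0.3:
  ψ = 0.3000: g = 0.04491, g' = -0.1654 → ψ = 0.5715
  ψ = 0.5715: g = 0.00092, g' = -0.1606 → ψ = 0.5772
Converged at ψ = 0.5772.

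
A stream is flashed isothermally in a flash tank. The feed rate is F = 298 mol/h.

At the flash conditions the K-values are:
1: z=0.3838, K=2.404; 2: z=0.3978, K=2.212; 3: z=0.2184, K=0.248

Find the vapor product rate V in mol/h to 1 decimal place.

Material balance + equilibrium reduce to Σ zᵢ(Kᵢ−1)/(1+ψ(Kᵢ−1)) = 0.
Feasibility: ΣzᵢKᵢ = 1.8568, Σzᵢ/Kᵢ = 1.2201 — both > 1, two phases present.
Newton–Raphson from ψ = 0.5:
  ψ = 0.5000: g = 0.35361, g' = -0.8049 → ψ = 0.9393
  ψ = 0.9393: g = -0.10147, g' = -1.7009 → ψ = 0.8797
  ψ = 0.8797: g = -0.01074, g' = -1.3662 → ψ = 0.8718
  ψ = 0.8718: g = -0.00013, g' = -1.3323 → ψ = 0.8717
Converged at ψ = 0.8717.
Then V = ψ·F = 0.8717·298 = 259.8 mol/h and L = F − V = 38.2 mol/h.

V = 259.8 mol/h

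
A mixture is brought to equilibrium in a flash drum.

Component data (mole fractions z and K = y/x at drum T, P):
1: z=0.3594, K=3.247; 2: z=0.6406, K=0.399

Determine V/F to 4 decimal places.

V/F = 0.3129

Rachford–Rice: g(V/F) = Σ zᵢ(Kᵢ−1)/(1+V/F(Kᵢ−1)) = 0.
Check two-phase: ΣzᵢKᵢ = 1.4226 > 1 and Σzᵢ/Kᵢ = 1.7162 > 1, so g(0) = 0.4226 > 0 and g(1) = -0.7162 < 0.
Binary case is linear: z₁(K₁−1)(1+V/F(K₂−1)) + z₂(K₂−1)(1+V/F(K₁−1)) = 0
⇒ V/F = [z₁(K₁−1)+z₂(K₂−1)] / [−(K₁−1)(K₂−1)] = 0.42257/1.35045 = 0.3129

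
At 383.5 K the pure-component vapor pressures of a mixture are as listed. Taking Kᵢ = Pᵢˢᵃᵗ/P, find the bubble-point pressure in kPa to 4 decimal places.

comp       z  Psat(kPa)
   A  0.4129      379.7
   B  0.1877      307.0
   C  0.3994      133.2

Pbub = 267.6021 kPa

At the bubble point ψ → 0, so ΣzᵢKᵢ = 1 with Kᵢ = Pᵢˢᵃᵗ/P ⇒ P = ΣzᵢPᵢˢᵃᵗ.
P = 0.4129·379.7 + 0.1877·307.0 + 0.3994·133.2 = 267.6021 kPa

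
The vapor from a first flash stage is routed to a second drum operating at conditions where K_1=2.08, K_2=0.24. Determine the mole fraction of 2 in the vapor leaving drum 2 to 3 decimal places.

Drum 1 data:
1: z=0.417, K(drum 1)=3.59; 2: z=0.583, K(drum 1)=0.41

y_2 (drum 2) = 0.141

Drum 1:
Material balance + equilibrium reduce to Σ zᵢ(Kᵢ−1)/(1+ψ₁(Kᵢ−1)) = 0.
Check two-phase: ΣzᵢKᵢ = 1.736 > 1 and Σzᵢ/Kᵢ = 1.538 > 1, so g(0) = 0.736 > 0 and g(1) = -0.538 < 0.
Binary case is linear: z₁(K₁−1)(1+ψ₁(K₂−1)) + z₂(K₂−1)(1+ψ₁(K₁−1)) = 0
⇒ ψ₁ = [z₁(K₁−1)+z₂(K₂−1)] / [−(K₁−1)(K₂−1)] = 0.7361/1.5281 = 0.482
Drum-1 compositions:
  1: x = 0.186, y = 0.666
  2: x = 0.814, y = 0.334
Drum-2 feed = drum-1 vapor: z₂ = (0.6661, 0.3339).
Drum 2:
Material balance + equilibrium reduce to Σ zᵢ(Kᵢ−1)/(1+ψ₂(Kᵢ−1)) = 0.
g(0) = ΣzᵢKᵢ − 1 = 0.466 and g(1) = 1 − Σzᵢ/Kᵢ = -0.712, so a root lies in (0, 1).
Newton–Raphson from ψ₂ = 0.5:
  ψ₂ = 0.500: g = 0.0578, g' = -0.829 → ψ₂ = 0.570
  ψ₂ = 0.570: g = -0.0022, g' = -0.898 → ψ₂ = 0.567
Converged at ψ₂ = 0.567.
  1: x = 0.413, y = 0.859
  2: x = 0.587, y = 0.141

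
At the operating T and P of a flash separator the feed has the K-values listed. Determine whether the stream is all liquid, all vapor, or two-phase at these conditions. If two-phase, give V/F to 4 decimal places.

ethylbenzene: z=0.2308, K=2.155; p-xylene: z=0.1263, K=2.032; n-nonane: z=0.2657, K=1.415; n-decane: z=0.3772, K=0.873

ΣzᵢKᵢ = 1.4593; Σzᵢ/Kᵢ = 0.7891.
Since Σzᵢ/Kᵢ < 1 the mixture is above its dew point — single vapor phase.

all vapor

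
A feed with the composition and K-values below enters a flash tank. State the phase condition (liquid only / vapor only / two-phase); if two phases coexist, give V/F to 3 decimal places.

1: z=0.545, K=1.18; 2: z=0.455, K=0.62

liquid only

ΣzᵢKᵢ = 0.925; Σzᵢ/Kᵢ = 1.196.
Since ΣzᵢKᵢ < 1 the mixture is below its bubble point — single liquid phase.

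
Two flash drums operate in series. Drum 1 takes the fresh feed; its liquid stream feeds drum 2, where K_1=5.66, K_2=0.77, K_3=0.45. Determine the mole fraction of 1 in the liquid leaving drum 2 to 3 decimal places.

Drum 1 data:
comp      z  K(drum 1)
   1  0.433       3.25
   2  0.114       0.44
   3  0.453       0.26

x_1 (drum 2) = 0.096

Drum 1:
Material balance + equilibrium reduce to Σ zᵢ(Kᵢ−1)/(1+ψ₁(Kᵢ−1)) = 0.
Feasibility: ΣzᵢKᵢ = 1.575, Σzᵢ/Kᵢ = 2.135 — both > 1, two phases present.
Newton iteration, ψ₁⁰ = 0.5:
  ψ₁ = 0.500: g = -0.1623, g' = -1.179 → ψ₁ = 0.362
  ψ₁ = 0.362: g = -0.0015, g' = -1.185 → ψ₁ = 0.361
Converged at ψ₁ = 0.361.
Drum-1 compositions:
  1: x = 0.239, y = 0.776
  2: x = 0.143, y = 0.063
  3: x = 0.618, y = 0.161
Drum-2 feed = drum-1 liquid: z₂ = (0.2389, 0.1429, 0.6182).
Drum 2:
Let ψ₂ = V/F and solve Σ zᵢ(Kᵢ−1)/(1+ψ₂(Kᵢ−1)) = 0.
Check two-phase: ΣzᵢKᵢ = 1.740 > 1 and Σzᵢ/Kᵢ = 1.602 > 1, so g(0) = 0.740 > 0 and g(1) = -0.602 < 0.
Iterate (Newton) starting at ψ₂ = 0.5:
  ψ₂ = 0.500: g = -0.1718, g' = -0.833 → ψ₂ = 0.294
  ψ₂ = 0.294: g = 0.0291, g' = -1.199 → ψ₂ = 0.318
  ψ₂ = 0.318: g = 0.0009, g' = -1.125 → ψ₂ = 0.319
Converged at ψ₂ = 0.319.
  1: x = 0.096, y = 0.544
  2: x = 0.154, y = 0.119
  3: x = 0.750, y = 0.337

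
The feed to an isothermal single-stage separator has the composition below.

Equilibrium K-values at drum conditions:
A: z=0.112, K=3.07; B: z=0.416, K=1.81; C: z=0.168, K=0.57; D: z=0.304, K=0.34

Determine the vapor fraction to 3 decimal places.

ψ = 0.436

Rachford–Rice: g(ψ) = Σ zᵢ(Kᵢ−1)/(1+ψ(Kᵢ−1)) = 0.
Feasibility: ΣzᵢKᵢ = 1.296, Σzᵢ/Kᵢ = 1.455 — both > 1, two phases present.
Iterate (Newton) starting at ψ = 0.5:
  ψ = 0.500: g = -0.0377, g' = -0.600 → ψ = 0.437
  ψ = 0.437: g = -0.0004, g' = -0.590 → ψ = 0.436
Converged at ψ = 0.436.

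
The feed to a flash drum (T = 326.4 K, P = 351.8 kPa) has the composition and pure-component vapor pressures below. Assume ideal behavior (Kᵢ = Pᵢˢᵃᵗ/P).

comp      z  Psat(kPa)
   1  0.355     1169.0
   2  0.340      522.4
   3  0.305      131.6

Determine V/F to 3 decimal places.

V/F = 0.832

Raoult's law: Kᵢ = Pᵢˢᵃᵗ/P = Pᵢˢᵃᵗ/351.8.
  K_1 = 1169.0/351.8 = 3.32291, K_2 = 522.4/351.8 = 1.48493, K_3 = 131.6/351.8 = 0.37408
Iterate (Newton) starting at V/F = 0.5:
  V/F = 0.500: g = 0.2364, g' = -0.715 → V/F = 0.831
  V/F = 0.831: g = 0.0014, g' = -0.782 → V/F = 0.832
Converged at V/F = 0.832.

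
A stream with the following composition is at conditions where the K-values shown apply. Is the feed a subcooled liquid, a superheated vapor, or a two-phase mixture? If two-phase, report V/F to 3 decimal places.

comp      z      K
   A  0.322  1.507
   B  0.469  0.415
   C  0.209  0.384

subcooled liquid

ΣzᵢKᵢ = 0.760; Σzᵢ/Kᵢ = 1.888.
Since ΣzᵢKᵢ < 1 the mixture is below its bubble point — single liquid phase.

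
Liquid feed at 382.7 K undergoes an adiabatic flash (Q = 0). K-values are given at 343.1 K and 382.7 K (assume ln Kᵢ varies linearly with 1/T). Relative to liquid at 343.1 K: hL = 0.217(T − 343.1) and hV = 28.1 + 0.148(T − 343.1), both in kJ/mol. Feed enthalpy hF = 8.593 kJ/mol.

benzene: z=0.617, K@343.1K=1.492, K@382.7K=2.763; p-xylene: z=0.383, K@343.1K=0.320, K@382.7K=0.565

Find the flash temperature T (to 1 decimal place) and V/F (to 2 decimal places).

Adiabatic flash: solve Rachford–Rice at each trial T, then check hF = ψ·hV(T) + (1−ψ)·hL(T).
  T = 343.1 K: K = (1.492, 0.320), RR gives ψ = 0.129, H_out = 3.622 kJ/mol
  T = 382.7 K: K = (2.763, 0.565), RR gives ψ = 1.000, H_out = 33.961 kJ/mol
  T = 362.9 K: K = (2.065, 0.432), RR gives ψ = 0.726, H_out = 23.713 kJ/mol
  T = 353.0 K: K = (1.763, 0.373), RR gives ψ = 0.483, H_out = 15.382 kJ/mol
  T = 348.1 K: K = (1.625, 0.346), RR gives ψ = 0.331, H_out = 10.279 kJ/mol
  T = 345.6 K: K = (1.558, 0.333), RR gives ψ = 0.238, H_out = 7.195 kJ/mol
  T = 346.9 K: K = (1.593, 0.340), RR gives ψ = 0.288, H_out = 8.850 kJ/mol
Linear interpolation between T = 345.6 (H_out = 7.195) and T = 346.9 (H_out = 8.850) on hF = 8.593 gives T ≈ 346.7 K, at which ψ = 0.28.

T = 346.7 K, V/F = 0.28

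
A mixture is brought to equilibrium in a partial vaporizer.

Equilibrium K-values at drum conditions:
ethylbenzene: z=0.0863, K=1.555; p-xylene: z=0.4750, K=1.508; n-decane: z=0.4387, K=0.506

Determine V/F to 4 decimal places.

Rachford–Rice: g(V/F) = Σ zᵢ(Kᵢ−1)/(1+V/F(Kᵢ−1)) = 0.
Check two-phase: ΣzᵢKᵢ = 1.0725 > 1 and Σzᵢ/Kᵢ = 1.2375 > 1, so g(0) = 0.0725 > 0 and g(1) = -0.2375 < 0.
Newton–Raphson from V/F = 0.4:
  V/F = 0.4000: g = -0.03034, g' = -0.2688 → V/F = 0.2871
  V/F = 0.2871: g = -0.00063, g' = -0.2585 → V/F = 0.2846
Converged at V/F = 0.2846.

V/F = 0.2846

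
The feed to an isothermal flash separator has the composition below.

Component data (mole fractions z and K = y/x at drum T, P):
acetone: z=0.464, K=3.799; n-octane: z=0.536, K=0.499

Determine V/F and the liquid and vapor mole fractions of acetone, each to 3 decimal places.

Rachford–Rice: g(V/F) = Σ zᵢ(Kᵢ−1)/(1+V/F(Kᵢ−1)) = 0.
Feasibility: ΣzᵢKᵢ = 2.030, Σzᵢ/Kᵢ = 1.196 — both > 1, two phases present.
Iterate (Newton) starting at V/F = 0.45:
  V/F = 0.450: g = 0.2281, g' = -0.936 → V/F = 0.694
  V/F = 0.694: g = 0.0300, g' = -0.736 → V/F = 0.734
  V/F = 0.734: g = 0.0002, g' = -0.726 → V/F = 0.735
Converged at V/F = 0.735.
Compositions from xᵢ = zᵢ/(1+V/F(Kᵢ−1)), yᵢ = Kᵢxᵢ:
  acetone: x = 0.152, y = 0.577
  n-octane: x = 0.848, y = 0.423

V/F = 0.735, x_acetone = 0.152, y_acetone = 0.577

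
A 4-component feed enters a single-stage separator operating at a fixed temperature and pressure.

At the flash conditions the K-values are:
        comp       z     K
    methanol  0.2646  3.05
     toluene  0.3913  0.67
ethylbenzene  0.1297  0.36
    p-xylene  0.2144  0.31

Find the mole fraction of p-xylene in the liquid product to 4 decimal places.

x_p-xylene = 0.2439

Iterate (Newton) starting at ψ = 0.54:
  ψ = 0.5400: g = -0.26233, g' = -0.6969 → ψ = 0.1636
  ψ = 0.1636: g = 0.01022, g' = -0.8672 → ψ = 0.1754
  ψ = 0.1754: g = 0.00011, g' = -0.8491 → ψ = 0.1755
Converged at ψ = 0.1755.
Compositions from xᵢ = zᵢ/(1+ψ(Kᵢ−1)), yᵢ = Kᵢxᵢ:
  methanol: x = 0.1946, y = 0.5935
  toluene: x = 0.4154, y = 0.2783
  ethylbenzene: x = 0.1461, y = 0.0526
  p-xylene: x = 0.2439, y = 0.0756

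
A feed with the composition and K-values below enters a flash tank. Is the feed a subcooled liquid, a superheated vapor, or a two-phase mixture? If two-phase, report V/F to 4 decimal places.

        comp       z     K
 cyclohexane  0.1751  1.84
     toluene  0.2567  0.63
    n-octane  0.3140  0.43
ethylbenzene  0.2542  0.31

ΣzᵢKᵢ = 0.6977; Σzᵢ/Kᵢ = 2.0529.
Since ΣzᵢKᵢ < 1 the mixture is below its bubble point — single liquid phase.

subcooled liquid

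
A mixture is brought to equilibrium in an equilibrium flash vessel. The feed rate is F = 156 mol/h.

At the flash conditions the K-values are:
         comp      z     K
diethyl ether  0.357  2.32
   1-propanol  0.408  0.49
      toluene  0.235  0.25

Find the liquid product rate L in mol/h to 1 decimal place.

L = 139.1 mol/h

Rachford–Rice: g(ψ) = Σ zᵢ(Kᵢ−1)/(1+ψ(Kᵢ−1)) = 0.
g(0) = ΣzᵢKᵢ − 1 = 0.087 and g(1) = 1 − Σzᵢ/Kᵢ = -0.927, so a root lies in (0, 1).
Iterate (Newton) starting at ψ = 0.57:
  ψ = 0.570: g = -0.3323, g' = -0.817 → ψ = 0.163
  ψ = 0.163: g = -0.0401, g' = -0.719 → ψ = 0.107
  ψ = 0.107: g = 0.0009, g' = -0.752 → ψ = 0.109
Converged at ψ = 0.109.
Then V = ψ·F = 0.1086·156 = 16.9 mol/h and L = F − V = 139.1 mol/h.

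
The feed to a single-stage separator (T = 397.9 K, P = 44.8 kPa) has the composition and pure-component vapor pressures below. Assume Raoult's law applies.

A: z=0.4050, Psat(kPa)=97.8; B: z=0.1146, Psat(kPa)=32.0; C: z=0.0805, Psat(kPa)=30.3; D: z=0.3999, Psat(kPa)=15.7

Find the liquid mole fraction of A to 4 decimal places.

x_A = 0.3145

Raoult's law: Kᵢ = Pᵢˢᵃᵗ/P = Pᵢˢᵃᵗ/44.8.
  K_A = 97.8/44.8 = 2.183036, K_B = 32.0/44.8 = 0.714286, K_C = 30.3/44.8 = 0.676339, K_D = 15.7/44.8 = 0.350446
Iterate (Newton) starting at ψ = 0.5:
  ψ = 0.5000: g = -0.15293, g' = -0.6186 → ψ = 0.2528
  ψ = 0.2528: g = -0.00562, g' = -0.5983 → ψ = 0.2434
Converged at ψ = 0.2434.
Compositions from xᵢ = zᵢ/(1+ψ(Kᵢ−1)), yᵢ = Kᵢxᵢ:
  A: x = 0.3145, y = 0.6865
  B: x = 0.1232, y = 0.0880
  C: x = 0.0874, y = 0.0591
  D: x = 0.4750, y = 0.1665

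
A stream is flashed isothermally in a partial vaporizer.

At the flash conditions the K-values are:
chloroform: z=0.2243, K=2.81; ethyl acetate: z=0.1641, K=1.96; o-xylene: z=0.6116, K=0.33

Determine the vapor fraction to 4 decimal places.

Material balance + equilibrium reduce to Σ zᵢ(Kᵢ−1)/(1+ψ(Kᵢ−1)) = 0.
Check two-phase: ΣzᵢKᵢ = 1.1537 > 1 and Σzᵢ/Kᵢ = 2.0169 > 1, so g(0) = 0.1537 > 0 and g(1) = -1.0169 < 0.
Newton iteration, ψ⁰ = 0.5:
  ψ = 0.5000: g = -0.29664, g' = -0.8924 → ψ = 0.1676
  ψ = 0.1676: g = -0.01439, g' = -0.8932 → ψ = 0.1515
  ψ = 0.1515: g = 0.00012, g' = -0.9080 → ψ = 0.1516
Converged at ψ = 0.1516.

ψ = 0.1516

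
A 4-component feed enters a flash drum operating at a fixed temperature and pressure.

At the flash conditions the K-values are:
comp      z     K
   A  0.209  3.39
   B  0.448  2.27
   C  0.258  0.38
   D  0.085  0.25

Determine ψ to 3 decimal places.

ψ = 0.777

Iterate (Newton) starting at ψ = 0.45:
  ψ = 0.450: g = 0.2846, g' = -0.869 → ψ = 0.777
Converged at ψ = 0.777.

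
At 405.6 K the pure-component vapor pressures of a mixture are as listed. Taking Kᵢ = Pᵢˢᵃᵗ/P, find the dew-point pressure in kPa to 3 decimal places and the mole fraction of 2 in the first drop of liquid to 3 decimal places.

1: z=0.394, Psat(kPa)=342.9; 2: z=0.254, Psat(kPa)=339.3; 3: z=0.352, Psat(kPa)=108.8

Pdew = 194.821 kPa, x_2 = 0.146

At the dew point ψ → 1, so Σzᵢ/Kᵢ = 1 with Kᵢ = Pᵢˢᵃᵗ/P ⇒ 1/P = Σzᵢ/Pᵢˢᵃᵗ.
1/P = 0.394/342.9 + 0.254/339.3 + 0.352/108.8 = 0.005133 ⇒ P = 194.821 kPa
xᵢ = zᵢP/Pᵢˢᵃᵗ ⇒ x_2 = 0.254·194.821/339.3 = 0.146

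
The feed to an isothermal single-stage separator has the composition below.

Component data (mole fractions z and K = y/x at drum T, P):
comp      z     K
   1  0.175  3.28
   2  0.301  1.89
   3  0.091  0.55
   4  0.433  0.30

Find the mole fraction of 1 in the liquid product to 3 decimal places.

Newton–Raphson from ψ = 0.69:
  ψ = 0.690: g = -0.3246, g' = -1.061 → ψ = 0.384
  ψ = 0.384: g = -0.0518, g' = -0.815 → ψ = 0.321
Converged at ψ = 0.321.
Compositions from xᵢ = zᵢ/(1+ψ(Kᵢ−1)), yᵢ = Kᵢxᵢ:
  1: x = 0.101, y = 0.331
  2: x = 0.234, y = 0.443
  3: x = 0.106, y = 0.058
  4: x = 0.558, y = 0.168

x_1 = 0.101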